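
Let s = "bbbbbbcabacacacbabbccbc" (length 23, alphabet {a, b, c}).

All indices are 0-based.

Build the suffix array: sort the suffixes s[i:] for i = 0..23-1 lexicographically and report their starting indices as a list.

[7, 16, 9, 11, 13, 15, 8, 0, 1, 2, 3, 4, 17, 21, 5, 18, 22, 6, 10, 12, 14, 20, 19]

rank | idx | suffix
   0 |   7 | abacacacbabbccbc
   1 |  16 | abbccbc
   2 |   9 | acacacbabbccbc
   3 |  11 | acacbabbccbc
   4 |  13 | acbabbccbc
   5 |  15 | babbccbc
   6 |   8 | bacacacbabbccbc
   7 |   0 | bbbbbbcabacacacbabbccbc
   8 |   1 | bbbbbcabacacacbabbccbc
   9 |   2 | bbbbcabacacacbabbccbc
  10 |   3 | bbbcabacacacbabbccbc
  11 |   4 | bbcabacacacbabbccbc
  12 |  17 | bbccbc
  13 |  21 | bc
  14 |   5 | bcabacacacbabbccbc
  15 |  18 | bccbc
  16 |  22 | c
  17 |   6 | cabacacacbabbccbc
  18 |  10 | cacacbabbccbc
  19 |  12 | cacbabbccbc
  20 |  14 | cbabbccbc
  21 |  20 | cbc
  22 |  19 | ccbc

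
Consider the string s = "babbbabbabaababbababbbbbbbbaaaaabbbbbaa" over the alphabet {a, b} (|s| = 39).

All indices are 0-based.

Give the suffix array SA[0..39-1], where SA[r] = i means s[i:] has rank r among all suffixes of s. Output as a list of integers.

[38, 37, 27, 28, 29, 10, 30, 8, 11, 16, 5, 13, 1, 31, 18, 36, 26, 9, 7, 15, 4, 12, 0, 17, 35, 25, 6, 14, 3, 34, 24, 2, 33, 23, 32, 22, 21, 20, 19]

rank | idx | suffix
   0 |  38 | a
   1 |  37 | aa
   2 |  27 | aaaaabbbbbaa
   3 |  28 | aaaabbbbbaa
   4 |  29 | aaabbbbbaa
   5 |  10 | aababbababbbbbbbbaaaaabbbbbaa
   6 |  30 | aabbbbbaa
   7 |   8 | abaababbababbbbbbbbaaaaabbbbbaa
   8 |  11 | ababbababbbbbbbbaaaaabbbbbaa
   9 |  16 | ababbbbbbbbaaaaabbbbbaa
  10 |   5 | abbabaababbababbbbbbbbaaaaabbbbbaa
  11 |  13 | abbababbbbbbbbaaaaabbbbbaa
  12 |   1 | abbbabbabaababbababbbbbbbbaaaaabbbbbaa
  13 |  31 | abbbbbaa
  14 |  18 | abbbbbbbbaaaaabbbbbaa
  15 |  36 | baa
  16 |  26 | baaaaabbbbbaa
  17 |   9 | baababbababbbbbbbbaaaaabbbbbaa
  18 |   7 | babaababbababbbbbbbbaaaaabbbbbaa
  19 |  15 | bababbbbbbbbaaaaabbbbbaa
  20 |   4 | babbabaababbababbbbbbbbaaaaabbbbbaa
  21 |  12 | babbababbbbbbbbaaaaabbbbbaa
  22 |   0 | babbbabbabaababbababbbbbbbbaaaaabbbbbaa
  23 |  17 | babbbbbbbbaaaaabbbbbaa
  24 |  35 | bbaa
  25 |  25 | bbaaaaabbbbbaa
  26 |   6 | bbabaababbababbbbbbbbaaaaabbbbbaa
  27 |  14 | bbababbbbbbbbaaaaabbbbbaa
  28 |   3 | bbabbabaababbababbbbbbbbaaaaabbbbbaa
  29 |  34 | bbbaa
  30 |  24 | bbbaaaaabbbbbaa
  31 |   2 | bbbabbabaababbababbbbbbbbaaaaabbbbbaa
  32 |  33 | bbbbaa
  33 |  23 | bbbbaaaaabbbbbaa
  34 |  32 | bbbbbaa
  35 |  22 | bbbbbaaaaabbbbbaa
  36 |  21 | bbbbbbaaaaabbbbbaa
  37 |  20 | bbbbbbbaaaaabbbbbaa
  38 |  19 | bbbbbbbbaaaaabbbbbaa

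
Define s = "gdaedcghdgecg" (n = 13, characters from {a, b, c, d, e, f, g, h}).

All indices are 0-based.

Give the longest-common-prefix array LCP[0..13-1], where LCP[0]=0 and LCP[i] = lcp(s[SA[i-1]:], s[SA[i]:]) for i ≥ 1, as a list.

[0, 0, 2, 0, 1, 1, 0, 1, 0, 1, 1, 1, 0]

rank | idx | suffix
   0 |   2 | aedcghdgecg
   1 |  11 | cg
   2 |   5 | cghdgecg
   3 |   1 | daedcghdgecg
   4 |   4 | dcghdgecg
   5 |   8 | dgecg
   6 |  10 | ecg
   7 |   3 | edcghdgecg
   8 |  12 | g
   9 |   0 | gdaedcghdgecg
  10 |   9 | gecg
  11 |   6 | ghdgecg
  12 |   7 | hdgecg

SA = [2, 11, 5, 1, 4, 8, 10, 3, 12, 0, 9, 6, 7]
i: (SA[i-1],SA[i]) lcp shared
  1: (2,11) 0 ''
  2: (11,5) 2 'cg'
  3: (5,1) 0 ''
  4: (1,4) 1 'd'
  5: (4,8) 1 'd'
  6: (8,10) 0 ''
  7: (10,3) 1 'e'
  8: (3,12) 0 ''
  9: (12,0) 1 'g'
  10: (0,9) 1 'g'
  11: (9,6) 1 'g'
  12: (6,7) 0 ''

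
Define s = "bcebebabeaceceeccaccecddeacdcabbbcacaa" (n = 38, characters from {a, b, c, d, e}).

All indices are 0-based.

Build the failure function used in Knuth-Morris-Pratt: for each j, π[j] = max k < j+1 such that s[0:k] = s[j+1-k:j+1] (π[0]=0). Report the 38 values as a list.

π[0] = 0
j=1 s[j]='c': π[1]=0 (border '')
j=2 s[j]='e': π[2]=0 (border '')
j=3 s[j]='b': π[3]=1 (border 'b')
j=4 s[j]='e': k: 1→0; π[4]=0 (border '')
j=5 s[j]='b': π[5]=1 (border 'b')
j=6 s[j]='a': k: 1→0; π[6]=0 (border '')
j=7 s[j]='b': π[7]=1 (border 'b')
j=8 s[j]='e': k: 1→0; π[8]=0 (border '')
j=9 s[j]='a': π[9]=0 (border '')
j=10 s[j]='c': π[10]=0 (border '')
j=11 s[j]='e': π[11]=0 (border '')
j=12 s[j]='c': π[12]=0 (border '')
j=13 s[j]='e': π[13]=0 (border '')
j=14 s[j]='e': π[14]=0 (border '')
j=15 s[j]='c': π[15]=0 (border '')
j=16 s[j]='c': π[16]=0 (border '')
j=17 s[j]='a': π[17]=0 (border '')
j=18 s[j]='c': π[18]=0 (border '')
j=19 s[j]='c': π[19]=0 (border '')
j=20 s[j]='e': π[20]=0 (border '')
j=21 s[j]='c': π[21]=0 (border '')
j=22 s[j]='d': π[22]=0 (border '')
j=23 s[j]='d': π[23]=0 (border '')
j=24 s[j]='e': π[24]=0 (border '')
j=25 s[j]='a': π[25]=0 (border '')
j=26 s[j]='c': π[26]=0 (border '')
j=27 s[j]='d': π[27]=0 (border '')
j=28 s[j]='c': π[28]=0 (border '')
j=29 s[j]='a': π[29]=0 (border '')
j=30 s[j]='b': π[30]=1 (border 'b')
j=31 s[j]='b': k: 1→0; π[31]=1 (border 'b')
j=32 s[j]='b': k: 1→0; π[32]=1 (border 'b')
j=33 s[j]='c': π[33]=2 (border 'bc')
j=34 s[j]='a': k: 2→0; π[34]=0 (border '')
j=35 s[j]='c': π[35]=0 (border '')
j=36 s[j]='a': π[36]=0 (border '')
j=37 s[j]='a': π[37]=0 (border '')

[0, 0, 0, 1, 0, 1, 0, 1, 0, 0, 0, 0, 0, 0, 0, 0, 0, 0, 0, 0, 0, 0, 0, 0, 0, 0, 0, 0, 0, 0, 1, 1, 1, 2, 0, 0, 0, 0]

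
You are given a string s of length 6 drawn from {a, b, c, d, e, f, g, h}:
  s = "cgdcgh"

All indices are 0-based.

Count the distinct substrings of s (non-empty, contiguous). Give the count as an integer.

18

rank | idx | suffix
   0 |   0 | cgdcgh
   1 |   3 | cgh
   2 |   2 | dcgh
   3 |   1 | gdcgh
   4 |   4 | gh
   5 |   5 | h

SA = [0, 3, 2, 1, 4, 5]
[i] adj suffixes → lcp
  [1] 0/3 → 2 ('cg')
  [2] 3/2 → 0 ('')
  [3] 2/1 → 0 ('')
  [4] 1/4 → 1 ('g')
  [5] 4/5 → 0 ('')

n(n+1)/2 = 6·7/2 = 21
Σ LCP = 0 + 2 + 0 + 0 + 1 + 0 = 3
distinct = 21 − 3 = 18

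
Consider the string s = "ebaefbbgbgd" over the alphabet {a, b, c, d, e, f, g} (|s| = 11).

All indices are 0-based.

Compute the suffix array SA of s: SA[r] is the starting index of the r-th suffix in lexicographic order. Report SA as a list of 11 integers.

rank | idx | suffix
   0 |   2 | aefbbgbgd
   1 |   1 | baefbbgbgd
   2 |   5 | bbgbgd
   3 |   6 | bgbgd
   4 |   8 | bgd
   5 |  10 | d
   6 |   0 | ebaefbbgbgd
   7 |   3 | efbbgbgd
   8 |   4 | fbbgbgd
   9 |   7 | gbgd
  10 |   9 | gd

[2, 1, 5, 6, 8, 10, 0, 3, 4, 7, 9]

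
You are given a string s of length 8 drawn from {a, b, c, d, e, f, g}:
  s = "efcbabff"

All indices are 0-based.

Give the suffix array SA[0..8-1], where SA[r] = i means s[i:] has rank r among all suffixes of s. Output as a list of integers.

sorted suffixes:
  #0 SA[0]=4  'abff'
  #1 SA[1]=3  'babff'
  #2 SA[2]=5  'bff'
  #3 SA[3]=2  'cbabff'
  #4 SA[4]=0  'efcbabff'
  #5 SA[5]=7  'f'
  #6 SA[6]=1  'fcbabff'
  #7 SA[7]=6  'ff'

[4, 3, 5, 2, 0, 7, 1, 6]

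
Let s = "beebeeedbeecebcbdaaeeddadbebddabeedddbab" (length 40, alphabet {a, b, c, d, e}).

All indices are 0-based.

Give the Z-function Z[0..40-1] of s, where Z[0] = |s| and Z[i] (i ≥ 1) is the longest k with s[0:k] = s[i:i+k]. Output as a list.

Z[0]=40
i=1: outside box; Z[1]=0
i=2: outside box; Z[2]=0
i=3: outside box; Z[3]=3 extend→box=[3,6)
i=4: min(r-i=2, Z[1]=0)=0; Z[4]=0
i=5: min(r-i=1, Z[2]=0)=0; Z[5]=0
i=6: outside box; Z[6]=0
i=7: outside box; Z[7]=0
i=8: outside box; Z[8]=3 extend→box=[8,11)
i=9: min(r-i=2, Z[1]=0)=0; Z[9]=0
i=10: min(r-i=1, Z[2]=0)=0; Z[10]=0
i=11: outside box; Z[11]=0
i=12: outside box; Z[12]=0
i=13: outside box; Z[13]=1 extend→box=[13,14)
i=14: outside box; Z[14]=0
i=15: outside box; Z[15]=1 extend→box=[15,16)
i=16: outside box; Z[16]=0
i=17: outside box; Z[17]=0
i=18: outside box; Z[18]=0
i=19: outside box; Z[19]=0
i=20: outside box; Z[20]=0
i=21: outside box; Z[21]=0
i=22: outside box; Z[22]=0
i=23: outside box; Z[23]=0
i=24: outside box; Z[24]=0
i=25: outside box; Z[25]=2 extend→box=[25,27)
i=26: min(r-i=1, Z[1]=0)=0; Z[26]=0
i=27: outside box; Z[27]=1 extend→box=[27,28)
i=28: outside box; Z[28]=0
i=29: outside box; Z[29]=0
i=30: outside box; Z[30]=0
i=31: outside box; Z[31]=3 extend→box=[31,34)
i=32: min(r-i=2, Z[1]=0)=0; Z[32]=0
i=33: min(r-i=1, Z[2]=0)=0; Z[33]=0
i=34: outside box; Z[34]=0
i=35: outside box; Z[35]=0
i=36: outside box; Z[36]=0
i=37: outside box; Z[37]=1 extend→box=[37,38)
i=38: outside box; Z[38]=0
i=39: outside box; Z[39]=1 extend→box=[39,40)

[40, 0, 0, 3, 0, 0, 0, 0, 3, 0, 0, 0, 0, 1, 0, 1, 0, 0, 0, 0, 0, 0, 0, 0, 0, 2, 0, 1, 0, 0, 0, 3, 0, 0, 0, 0, 0, 1, 0, 1]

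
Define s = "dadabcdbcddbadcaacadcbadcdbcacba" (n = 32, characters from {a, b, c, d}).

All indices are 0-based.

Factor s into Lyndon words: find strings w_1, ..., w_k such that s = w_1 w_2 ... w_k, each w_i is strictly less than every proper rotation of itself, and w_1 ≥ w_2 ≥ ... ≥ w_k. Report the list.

emit factor 1: 'd' (i=0, period=1)
emit factor 2: 'ad' (i=1, period=2)
emit factor 3: 'abcdbcddbadc' (i=3, period=12)
emit factor 4: 'aacadcbadcdbcacb' (i=15, period=16)
emit factor 5: 'a' (i=31, period=1)

["d", "ad", "abcdbcddbadc", "aacadcbadcdbcacb", "a"]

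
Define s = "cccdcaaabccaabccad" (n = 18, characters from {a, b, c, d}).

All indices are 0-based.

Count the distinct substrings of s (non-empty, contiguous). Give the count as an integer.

rank | idx | suffix
   0 |   5 | aaabccaabccad
   1 |   6 | aabccaabccad
   2 |  11 | aabccad
   3 |   7 | abccaabccad
   4 |  12 | abccad
   5 |  16 | ad
   6 |   8 | bccaabccad
   7 |  13 | bccad
   8 |   4 | caaabccaabccad
   9 |  10 | caabccad
  10 |  15 | cad
  11 |   9 | ccaabccad
  12 |  14 | ccad
  13 |   0 | cccdcaaabccaabccad
  14 |   1 | ccdcaaabccaabccad
  15 |   2 | cdcaaabccaabccad
  16 |  17 | d
  17 |   3 | dcaaabccaabccad

SA = [5, 6, 11, 7, 12, 16, 8, 13, 4, 10, 15, 9, 14, 0, 1, 2, 17, 3]
[i] adj suffixes → lcp
  [1] 5/6 → 2 ('aa')
  [2] 6/11 → 6 ('aabcca')
  [3] 11/7 → 1 ('a')
  [4] 7/12 → 5 ('abcca')
  [5] 12/16 → 1 ('a')
  [6] 16/8 → 0 ('')
  [7] 8/13 → 4 ('bcca')
  [8] 13/4 → 0 ('')
  [9] 4/10 → 3 ('caa')
  [10] 10/15 → 2 ('ca')
  [11] 15/9 → 1 ('c')
  [12] 9/14 → 3 ('cca')
  [13] 14/0 → 2 ('cc')
  [14] 0/1 → 2 ('cc')
  [15] 1/2 → 1 ('c')
  [16] 2/17 → 0 ('')
  [17] 17/3 → 1 ('d')

n(n+1)/2 = 18·19/2 = 171
Σ LCP = 0 + 2 + 6 + 1 + 5 + 1 + 0 + 4 + 0 + 3 + 2 + 1 + 3 + 2 + 2 + 1 + 0 + 1 = 34
distinct = 171 − 34 = 137

137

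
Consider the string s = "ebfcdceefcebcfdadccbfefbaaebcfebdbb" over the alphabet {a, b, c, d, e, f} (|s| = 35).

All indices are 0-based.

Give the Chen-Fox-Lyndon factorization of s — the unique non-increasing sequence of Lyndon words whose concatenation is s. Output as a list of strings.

["e", "bfcdceefce", "bcfd", "adccbfefb", "aaebcfebdbb"]

emit factor 1: 'e' (i=0, period=1)
emit factor 2: 'bfcdceefce' (i=1, period=10)
emit factor 3: 'bcfd' (i=11, period=4)
emit factor 4: 'adccbfefb' (i=15, period=9)
emit factor 5: 'aaebcfebdbb' (i=24, period=11)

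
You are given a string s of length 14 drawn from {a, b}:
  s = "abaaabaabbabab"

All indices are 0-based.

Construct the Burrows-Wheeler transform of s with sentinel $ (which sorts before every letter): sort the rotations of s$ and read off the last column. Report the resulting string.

rank  rotation         last
    0  $abaaabaabbabab  b
    1  aaabaabbabab$ab  b
    2  aabaabbabab$aba  a
    3  aabbabab$abaaab  b
    4  ab$abaaabaabbab  b
    5  abaaabaabbabab$  $
    6  abaabbabab$abaa  a
    7  abab$abaaabaabb  b
    8  abbabab$abaaaba  a
    9  b$abaaabaabbaba  a
   10  baaabaabbabab$a  a
   11  baabbabab$abaaa  a
   12  bab$abaaabaabba  a
   13  babab$abaaabaab  b
   14  bbabab$abaaabaa  a

bbabb$abaaaaaba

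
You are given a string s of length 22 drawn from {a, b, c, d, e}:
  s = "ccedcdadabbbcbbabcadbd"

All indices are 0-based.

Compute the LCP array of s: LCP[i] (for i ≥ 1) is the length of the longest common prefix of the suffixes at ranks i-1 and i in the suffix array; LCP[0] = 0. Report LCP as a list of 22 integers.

[0, 2, 1, 2, 0, 1, 2, 2, 1, 2, 1, 0, 1, 1, 1, 1, 0, 1, 2, 1, 1, 0]

sorted suffixes:
  #0 SA[0]=8  'abbbcbbabcadbd'
  #1 SA[1]=15  'abcadbd'
  #2 SA[2]=6  'adabbbcbbabcadbd'
  #3 SA[3]=18  'adbd'
  #4 SA[4]=14  'babcadbd'
  #5 SA[5]=13  'bbabcadbd'
  #6 SA[6]=9  'bbbcbbabcadbd'
  #7 SA[7]=10  'bbcbbabcadbd'
  #8 SA[8]=16  'bcadbd'
  #9 SA[9]=11  'bcbbabcadbd'
  #10 SA[10]=20  'bd'
  #11 SA[11]=17  'cadbd'
  #12 SA[12]=12  'cbbabcadbd'
  #13 SA[13]=0  'ccedcdadabbbcbbabcadbd'
  #14 SA[14]=4  'cdadabbbcbbabcadbd'
  #15 SA[15]=1  'cedcdadabbbcbbabcadbd'
  #16 SA[16]=21  'd'
  #17 SA[17]=7  'dabbbcbbabcadbd'
  #18 SA[18]=5  'dadabbbcbbabcadbd'
  #19 SA[19]=19  'dbd'
  #20 SA[20]=3  'dcdadabbbcbbabcadbd'
  #21 SA[21]=2  'edcdadabbbcbbabcadbd'

SA = [8, 15, 6, 18, 14, 13, 9, 10, 16, 11, 20, 17, 12, 0, 4, 1, 21, 7, 5, 19, 3, 2]
i: (SA[i-1],SA[i]) lcp shared
  1: (8,15) 2 'ab'
  2: (15,6) 1 'a'
  3: (6,18) 2 'ad'
  4: (18,14) 0 ''
  5: (14,13) 1 'b'
  6: (13,9) 2 'bb'
  7: (9,10) 2 'bb'
  8: (10,16) 1 'b'
  9: (16,11) 2 'bc'
  10: (11,20) 1 'b'
  11: (20,17) 0 ''
  12: (17,12) 1 'c'
  13: (12,0) 1 'c'
  14: (0,4) 1 'c'
  15: (4,1) 1 'c'
  16: (1,21) 0 ''
  17: (21,7) 1 'd'
  18: (7,5) 2 'da'
  19: (5,19) 1 'd'
  20: (19,3) 1 'd'
  21: (3,2) 0 ''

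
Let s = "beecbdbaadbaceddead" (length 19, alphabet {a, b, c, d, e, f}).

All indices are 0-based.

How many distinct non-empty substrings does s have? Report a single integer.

172

sorted suffixes:
  #0 SA[0]=7  'aadbaceddead'
  #1 SA[1]=11  'aceddead'
  #2 SA[2]=17  'ad'
  #3 SA[3]=8  'adbaceddead'
  #4 SA[4]=6  'baadbaceddead'
  #5 SA[5]=10  'baceddead'
  #6 SA[6]=4  'bdbaadbaceddead'
  #7 SA[7]=0  'beecbdbaadbaceddead'
  #8 SA[8]=3  'cbdbaadbaceddead'
  #9 SA[9]=12  'ceddead'
  #10 SA[10]=18  'd'
  #11 SA[11]=5  'dbaadbaceddead'
  #12 SA[12]=9  'dbaceddead'
  #13 SA[13]=14  'ddead'
  #14 SA[14]=15  'dead'
  #15 SA[15]=16  'ead'
  #16 SA[16]=2  'ecbdbaadbaceddead'
  #17 SA[17]=13  'eddead'
  #18 SA[18]=1  'eecbdbaadbaceddead'

SA = [7, 11, 17, 8, 6, 10, 4, 0, 3, 12, 18, 5, 9, 14, 15, 16, 2, 13, 1]
i: (SA[i-1],SA[i]) lcp shared
  1: (7,11) 1 'a'
  2: (11,17) 1 'a'
  3: (17,8) 2 'ad'
  4: (8,6) 0 ''
  5: (6,10) 2 'ba'
  6: (10,4) 1 'b'
  7: (4,0) 1 'b'
  8: (0,3) 0 ''
  9: (3,12) 1 'c'
  10: (12,18) 0 ''
  11: (18,5) 1 'd'
  12: (5,9) 3 'dba'
  13: (9,14) 1 'd'
  14: (14,15) 1 'd'
  15: (15,16) 0 ''
  16: (16,2) 1 'e'
  17: (2,13) 1 'e'
  18: (13,1) 1 'e'

n(n+1)/2 = 19·20/2 = 190
Σ LCP = 0 + 1 + 1 + 2 + 0 + 2 + 1 + 1 + 0 + 1 + 0 + 1 + 3 + 1 + 1 + 0 + 1 + 1 + 1 = 18
distinct = 190 − 18 = 172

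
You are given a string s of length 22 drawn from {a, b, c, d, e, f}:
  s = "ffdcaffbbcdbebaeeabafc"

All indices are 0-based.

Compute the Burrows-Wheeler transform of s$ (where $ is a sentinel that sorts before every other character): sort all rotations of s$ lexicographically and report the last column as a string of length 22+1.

cebbceafbdfdbcfebafafa$

rank  rotation                 last
    0  $ffdcaffbbcdbebaeeabafc  c
    1  abafc$ffdcaffbbcdbebaee  e
    2  aeeabafc$ffdcaffbbcdbeb  b
    3  afc$ffdcaffbbcdbebaeeab  b
    4  affbbcdbebaeeabafc$ffdc  c
    5  baeeabafc$ffdcaffbbcdbe  e
    6  bafc$ffdcaffbbcdbebaeea  a
    7  bbcdbebaeeabafc$ffdcaff  f
    8  bcdbebaeeabafc$ffdcaffb  b
    9  bebaeeabafc$ffdcaffbbcd  d
   10  c$ffdcaffbbcdbebaeeabaf  f
   11  caffbbcdbebaeeabafc$ffd  d
   12  cdbebaeeabafc$ffdcaffbb  b
   13  dbebaeeabafc$ffdcaffbbc  c
   14  dcaffbbcdbebaeeabafc$ff  f
   15  eabafc$ffdcaffbbcdbebae  e
   16  ebaeeabafc$ffdcaffbbcdb  b
   17  eeabafc$ffdcaffbbcdbeba  a
   18  fbbcdbebaeeabafc$ffdcaf  f
   19  fc$ffdcaffbbcdbebaeeaba  a
   20  fdcaffbbcdbebaeeabafc$f  f
   21  ffbbcdbebaeeabafc$ffdca  a
   22  ffdcaffbbcdbebaeeabafc$  $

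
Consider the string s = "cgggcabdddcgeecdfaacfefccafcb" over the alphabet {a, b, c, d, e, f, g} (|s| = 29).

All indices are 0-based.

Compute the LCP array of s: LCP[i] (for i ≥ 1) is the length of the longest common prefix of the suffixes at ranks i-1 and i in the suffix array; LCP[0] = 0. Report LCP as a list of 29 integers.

sorted suffixes:
  #0 SA[0]=17  'aacfefccafcb'
  #1 SA[1]=5  'abdddcgeecdfaacfefccafcb'
  #2 SA[2]=18  'acfefccafcb'
  #3 SA[3]=25  'afcb'
  #4 SA[4]=28  'b'
  #5 SA[5]=6  'bdddcgeecdfaacfefccafcb'
  #6 SA[6]=4  'cabdddcgeecdfaacfefccafcb'
  #7 SA[7]=24  'cafcb'
  #8 SA[8]=27  'cb'
  #9 SA[9]=23  'ccafcb'
  #10 SA[10]=14  'cdfaacfefccafcb'
  #11 SA[11]=19  'cfefccafcb'
  #12 SA[12]=10  'cgeecdfaacfefccafcb'
  #13 SA[13]=0  'cgggcabdddcgeecdfaacfefccafcb'
  #14 SA[14]=9  'dcgeecdfaacfefccafcb'
  #15 SA[15]=8  'ddcgeecdfaacfefccafcb'
  #16 SA[16]=7  'dddcgeecdfaacfefccafcb'
  #17 SA[17]=15  'dfaacfefccafcb'
  #18 SA[18]=13  'ecdfaacfefccafcb'
  #19 SA[19]=12  'eecdfaacfefccafcb'
  #20 SA[20]=21  'efccafcb'
  #21 SA[21]=16  'faacfefccafcb'
  #22 SA[22]=26  'fcb'
  #23 SA[23]=22  'fccafcb'
  #24 SA[24]=20  'fefccafcb'
  #25 SA[25]=3  'gcabdddcgeecdfaacfefccafcb'
  #26 SA[26]=11  'geecdfaacfefccafcb'
  #27 SA[27]=2  'ggcabdddcgeecdfaacfefccafcb'
  #28 SA[28]=1  'gggcabdddcgeecdfaacfefccafcb'

SA = [17, 5, 18, 25, 28, 6, 4, 24, 27, 23, 14, 19, 10, 0, 9, 8, 7, 15, 13, 12, 21, 16, 26, 22, 20, 3, 11, 2, 1]
i: (SA[i-1],SA[i]) lcp shared
  1: (17,5) 1 'a'
  2: (5,18) 1 'a'
  3: (18,25) 1 'a'
  4: (25,28) 0 ''
  5: (28,6) 1 'b'
  6: (6,4) 0 ''
  7: (4,24) 2 'ca'
  8: (24,27) 1 'c'
  9: (27,23) 1 'c'
  10: (23,14) 1 'c'
  11: (14,19) 1 'c'
  12: (19,10) 1 'c'
  13: (10,0) 2 'cg'
  14: (0,9) 0 ''
  15: (9,8) 1 'd'
  16: (8,7) 2 'dd'
  17: (7,15) 1 'd'
  18: (15,13) 0 ''
  19: (13,12) 1 'e'
  20: (12,21) 1 'e'
  21: (21,16) 0 ''
  22: (16,26) 1 'f'
  23: (26,22) 2 'fc'
  24: (22,20) 1 'f'
  25: (20,3) 0 ''
  26: (3,11) 1 'g'
  27: (11,2) 1 'g'
  28: (2,1) 2 'gg'

[0, 1, 1, 1, 0, 1, 0, 2, 1, 1, 1, 1, 1, 2, 0, 1, 2, 1, 0, 1, 1, 0, 1, 2, 1, 0, 1, 1, 2]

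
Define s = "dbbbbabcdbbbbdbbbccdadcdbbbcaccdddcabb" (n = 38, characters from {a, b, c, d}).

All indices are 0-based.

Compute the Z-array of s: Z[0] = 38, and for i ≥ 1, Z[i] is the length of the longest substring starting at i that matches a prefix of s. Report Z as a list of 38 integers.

[38, 0, 0, 0, 0, 0, 0, 0, 5, 0, 0, 0, 0, 4, 0, 0, 0, 0, 0, 1, 0, 1, 0, 4, 0, 0, 0, 0, 0, 0, 0, 1, 1, 1, 0, 0, 0, 0]

Z[0]=38
i=1: fresh scan; Z[1]=0
i=2: fresh scan; Z[2]=0
i=3: fresh scan; Z[3]=0
i=4: fresh scan; Z[4]=0
i=5: fresh scan; Z[5]=0
i=6: fresh scan; Z[6]=0
i=7: fresh scan; Z[7]=0
i=8: fresh scan; Z[8]=5 grow→box=[8,13)
i=9: min(r-i=4, Z[1]=0)=0; Z[9]=0
i=10: min(r-i=3, Z[2]=0)=0; Z[10]=0
i=11: min(r-i=2, Z[3]=0)=0; Z[11]=0
i=12: min(r-i=1, Z[4]=0)=0; Z[12]=0
i=13: fresh scan; Z[13]=4 grow→box=[13,17)
i=14: min(r-i=3, Z[1]=0)=0; Z[14]=0
i=15: min(r-i=2, Z[2]=0)=0; Z[15]=0
i=16: min(r-i=1, Z[3]=0)=0; Z[16]=0
i=17: fresh scan; Z[17]=0
i=18: fresh scan; Z[18]=0
i=19: fresh scan; Z[19]=1 grow→box=[19,20)
i=20: fresh scan; Z[20]=0
i=21: fresh scan; Z[21]=1 grow→box=[21,22)
i=22: fresh scan; Z[22]=0
i=23: fresh scan; Z[23]=4 grow→box=[23,27)
i=24: min(r-i=3, Z[1]=0)=0; Z[24]=0
i=25: min(r-i=2, Z[2]=0)=0; Z[25]=0
i=26: min(r-i=1, Z[3]=0)=0; Z[26]=0
i=27: fresh scan; Z[27]=0
i=28: fresh scan; Z[28]=0
i=29: fresh scan; Z[29]=0
i=30: fresh scan; Z[30]=0
i=31: fresh scan; Z[31]=1 grow→box=[31,32)
i=32: fresh scan; Z[32]=1 grow→box=[32,33)
i=33: fresh scan; Z[33]=1 grow→box=[33,34)
i=34: fresh scan; Z[34]=0
i=35: fresh scan; Z[35]=0
i=36: fresh scan; Z[36]=0
i=37: fresh scan; Z[37]=0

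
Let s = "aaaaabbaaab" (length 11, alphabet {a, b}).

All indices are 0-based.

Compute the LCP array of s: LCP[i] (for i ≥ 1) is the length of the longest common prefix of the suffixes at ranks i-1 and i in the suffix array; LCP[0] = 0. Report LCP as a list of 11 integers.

rank→(start, suffix):
  0 → (0, 'aaaaabbaaab')
  1 → (1, 'aaaabbaaab')
  2 → (7, 'aaab')
  3 → (2, 'aaabbaaab')
  4 → (8, 'aab')
  5 → (3, 'aabbaaab')
  6 → (9, 'ab')
  7 → (4, 'abbaaab')
  8 → (10, 'b')
  9 → (6, 'baaab')
  10 → (5, 'bbaaab')

SA = [0, 1, 7, 2, 8, 3, 9, 4, 10, 6, 5]
i: (SA[i-1],SA[i]) lcp shared
  1: (0,1) 4 'aaaa'
  2: (1,7) 3 'aaa'
  3: (7,2) 4 'aaab'
  4: (2,8) 2 'aa'
  5: (8,3) 3 'aab'
  6: (3,9) 1 'a'
  7: (9,4) 2 'ab'
  8: (4,10) 0 ''
  9: (10,6) 1 'b'
  10: (6,5) 1 'b'

[0, 4, 3, 4, 2, 3, 1, 2, 0, 1, 1]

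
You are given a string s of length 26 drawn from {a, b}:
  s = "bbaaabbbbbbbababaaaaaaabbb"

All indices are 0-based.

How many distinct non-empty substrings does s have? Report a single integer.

rank→(start, suffix):
  0 → (16, 'aaaaaaabbb')
  1 → (17, 'aaaaaabbb')
  2 → (18, 'aaaaabbb')
  3 → (19, 'aaaabbb')
  4 → (20, 'aaabbb')
  5 → (2, 'aaabbbbbbbababaaaaaaabbb')
  6 → (21, 'aabbb')
  7 → (3, 'aabbbbbbbababaaaaaaabbb')
  8 → (14, 'abaaaaaaabbb')
  9 → (12, 'ababaaaaaaabbb')
  10 → (22, 'abbb')
  11 → (4, 'abbbbbbbababaaaaaaabbb')
  12 → (25, 'b')
  13 → (15, 'baaaaaaabbb')
  14 → (1, 'baaabbbbbbbababaaaaaaabbb')
  15 → (13, 'babaaaaaaabbb')
  16 → (11, 'bababaaaaaaabbb')
  17 → (24, 'bb')
  18 → (0, 'bbaaabbbbbbbababaaaaaaabbb')
  19 → (10, 'bbababaaaaaaabbb')
  20 → (23, 'bbb')
  21 → (9, 'bbbababaaaaaaabbb')
  22 → (8, 'bbbbababaaaaaaabbb')
  23 → (7, 'bbbbbababaaaaaaabbb')
  24 → (6, 'bbbbbbababaaaaaaabbb')
  25 → (5, 'bbbbbbbababaaaaaaabbb')

SA = [16, 17, 18, 19, 20, 2, 21, 3, 14, 12, 22, 4, 25, 15, 1, 13, 11, 24, 0, 10, 23, 9, 8, 7, 6, 5]
i: (SA[i-1],SA[i]) lcp shared
  1: (16,17) 6 'aaaaaa'
  2: (17,18) 5 'aaaaa'
  3: (18,19) 4 'aaaa'
  4: (19,20) 3 'aaa'
  5: (20,2) 6 'aaabbb'
  6: (2,21) 2 'aa'
  7: (21,3) 5 'aabbb'
  8: (3,14) 1 'a'
  9: (14,12) 3 'aba'
  10: (12,22) 2 'ab'
  11: (22,4) 4 'abbb'
  12: (4,25) 0 ''
  13: (25,15) 1 'b'
  14: (15,1) 4 'baaa'
  15: (1,13) 2 'ba'
  16: (13,11) 4 'baba'
  17: (11,24) 1 'b'
  18: (24,0) 2 'bb'
  19: (0,10) 3 'bba'
  20: (10,23) 2 'bb'
  21: (23,9) 3 'bbb'
  22: (9,8) 3 'bbb'
  23: (8,7) 4 'bbbb'
  24: (7,6) 5 'bbbbb'
  25: (6,5) 6 'bbbbbb'

n(n+1)/2 = 26·27/2 = 351
Σ LCP = 0 + 6 + 5 + 4 + 3 + 6 + 2 + 5 + 1 + 3 + 2 + 4 + 0 + 1 + 4 + 2 + 4 + 1 + 2 + 3 + 2 + 3 + 3 + 4 + 5 + 6 = 81
distinct = 351 − 81 = 270

270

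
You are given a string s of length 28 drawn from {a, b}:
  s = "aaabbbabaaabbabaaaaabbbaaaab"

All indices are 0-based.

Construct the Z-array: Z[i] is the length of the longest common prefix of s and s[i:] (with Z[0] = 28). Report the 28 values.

Z[0]=28
i=1: i≥r, start 0; Z[1]=2 grow→box=[1,3)
i=2: min(r-i=1, Z[1]=2)=1; Z[2]=1
i=3: i≥r, start 0; Z[3]=0
i=4: i≥r, start 0; Z[4]=0
i=5: i≥r, start 0; Z[5]=0
i=6: i≥r, start 0; Z[6]=1 grow→box=[6,7)
i=7: i≥r, start 0; Z[7]=0
i=8: i≥r, start 0; Z[8]=5 grow→box=[8,13)
i=9: min(r-i=4, Z[1]=2)=2; Z[9]=2
i=10: min(r-i=3, Z[2]=1)=1; Z[10]=1
i=11: min(r-i=2, Z[3]=0)=0; Z[11]=0
i=12: min(r-i=1, Z[4]=0)=0; Z[12]=0
i=13: i≥r, start 0; Z[13]=1 grow→box=[13,14)
i=14: i≥r, start 0; Z[14]=0
i=15: i≥r, start 0; Z[15]=3 grow→box=[15,18)
i=16: min(r-i=2, Z[1]=2)=2; Z[16]=3 grow→box=[16,19)
i=17: min(r-i=2, Z[1]=2)=2; Z[17]=7 grow→box=[17,24)
i=18: min(r-i=6, Z[1]=2)=2; Z[18]=2
i=19: min(r-i=5, Z[2]=1)=1; Z[19]=1
i=20: min(r-i=4, Z[3]=0)=0; Z[20]=0
i=21: min(r-i=3, Z[4]=0)=0; Z[21]=0
i=22: min(r-i=2, Z[5]=0)=0; Z[22]=0
i=23: min(r-i=1, Z[6]=1)=1; Z[23]=3 grow→box=[23,26)
i=24: min(r-i=2, Z[1]=2)=2; Z[24]=4 grow→box=[24,28)
i=25: min(r-i=3, Z[1]=2)=2; Z[25]=2
i=26: min(r-i=2, Z[2]=1)=1; Z[26]=1
i=27: min(r-i=1, Z[3]=0)=0; Z[27]=0

[28, 2, 1, 0, 0, 0, 1, 0, 5, 2, 1, 0, 0, 1, 0, 3, 3, 7, 2, 1, 0, 0, 0, 3, 4, 2, 1, 0]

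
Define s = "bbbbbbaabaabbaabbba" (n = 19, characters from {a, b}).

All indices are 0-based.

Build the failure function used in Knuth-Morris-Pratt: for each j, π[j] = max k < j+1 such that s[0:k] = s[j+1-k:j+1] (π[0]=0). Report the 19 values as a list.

[0, 1, 2, 3, 4, 5, 0, 0, 1, 0, 0, 1, 2, 0, 0, 1, 2, 3, 0]

π[0] = 0
j=1 s[j]='b': π[1]=1 (border 'b')
j=2 s[j]='b': π[2]=2 (border 'bb')
j=3 s[j]='b': π[3]=3 (border 'bbb')
j=4 s[j]='b': π[4]=4 (border 'bbbb')
j=5 s[j]='b': π[5]=5 (border 'bbbbb')
j=6 s[j]='a': k: 5→4→3→2→1→0; π[6]=0 (border '')
j=7 s[j]='a': π[7]=0 (border '')
j=8 s[j]='b': π[8]=1 (border 'b')
j=9 s[j]='a': k: 1→0; π[9]=0 (border '')
j=10 s[j]='a': π[10]=0 (border '')
j=11 s[j]='b': π[11]=1 (border 'b')
j=12 s[j]='b': π[12]=2 (border 'bb')
j=13 s[j]='a': k: 2→1→0; π[13]=0 (border '')
j=14 s[j]='a': π[14]=0 (border '')
j=15 s[j]='b': π[15]=1 (border 'b')
j=16 s[j]='b': π[16]=2 (border 'bb')
j=17 s[j]='b': π[17]=3 (border 'bbb')
j=18 s[j]='a': k: 3→2→1→0; π[18]=0 (border '')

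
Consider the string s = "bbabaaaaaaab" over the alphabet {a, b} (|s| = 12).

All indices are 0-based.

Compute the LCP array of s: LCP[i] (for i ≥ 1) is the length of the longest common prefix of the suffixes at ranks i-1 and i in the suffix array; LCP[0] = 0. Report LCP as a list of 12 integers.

[0, 6, 5, 4, 3, 2, 1, 2, 0, 1, 2, 1]

rank→(start, suffix):
  0 → (4, 'aaaaaaab')
  1 → (5, 'aaaaaab')
  2 → (6, 'aaaaab')
  3 → (7, 'aaaab')
  4 → (8, 'aaab')
  5 → (9, 'aab')
  6 → (10, 'ab')
  7 → (2, 'abaaaaaaab')
  8 → (11, 'b')
  9 → (3, 'baaaaaaab')
  10 → (1, 'babaaaaaaab')
  11 → (0, 'bbabaaaaaaab')

SA = [4, 5, 6, 7, 8, 9, 10, 2, 11, 3, 1, 0]
[i] adj suffixes → lcp
  [1] 4/5 → 6 ('aaaaaa')
  [2] 5/6 → 5 ('aaaaa')
  [3] 6/7 → 4 ('aaaa')
  [4] 7/8 → 3 ('aaa')
  [5] 8/9 → 2 ('aa')
  [6] 9/10 → 1 ('a')
  [7] 10/2 → 2 ('ab')
  [8] 2/11 → 0 ('')
  [9] 11/3 → 1 ('b')
  [10] 3/1 → 2 ('ba')
  [11] 1/0 → 1 ('b')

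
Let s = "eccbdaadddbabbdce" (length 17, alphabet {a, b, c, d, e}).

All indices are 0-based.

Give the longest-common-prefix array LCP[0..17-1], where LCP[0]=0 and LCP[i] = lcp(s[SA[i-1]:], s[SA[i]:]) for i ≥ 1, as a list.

sorted suffixes:
  #0 SA[0]=5  'aadddbabbdce'
  #1 SA[1]=11  'abbdce'
  #2 SA[2]=6  'adddbabbdce'
  #3 SA[3]=10  'babbdce'
  #4 SA[4]=12  'bbdce'
  #5 SA[5]=3  'bdaadddbabbdce'
  #6 SA[6]=13  'bdce'
  #7 SA[7]=2  'cbdaadddbabbdce'
  #8 SA[8]=1  'ccbdaadddbabbdce'
  #9 SA[9]=15  'ce'
  #10 SA[10]=4  'daadddbabbdce'
  #11 SA[11]=9  'dbabbdce'
  #12 SA[12]=14  'dce'
  #13 SA[13]=8  'ddbabbdce'
  #14 SA[14]=7  'dddbabbdce'
  #15 SA[15]=16  'e'
  #16 SA[16]=0  'eccbdaadddbabbdce'

SA = [5, 11, 6, 10, 12, 3, 13, 2, 1, 15, 4, 9, 14, 8, 7, 16, 0]
i: (SA[i-1],SA[i]) lcp shared
  1: (5,11) 1 'a'
  2: (11,6) 1 'a'
  3: (6,10) 0 ''
  4: (10,12) 1 'b'
  5: (12,3) 1 'b'
  6: (3,13) 2 'bd'
  7: (13,2) 0 ''
  8: (2,1) 1 'c'
  9: (1,15) 1 'c'
  10: (15,4) 0 ''
  11: (4,9) 1 'd'
  12: (9,14) 1 'd'
  13: (14,8) 1 'd'
  14: (8,7) 2 'dd'
  15: (7,16) 0 ''
  16: (16,0) 1 'e'

[0, 1, 1, 0, 1, 1, 2, 0, 1, 1, 0, 1, 1, 1, 2, 0, 1]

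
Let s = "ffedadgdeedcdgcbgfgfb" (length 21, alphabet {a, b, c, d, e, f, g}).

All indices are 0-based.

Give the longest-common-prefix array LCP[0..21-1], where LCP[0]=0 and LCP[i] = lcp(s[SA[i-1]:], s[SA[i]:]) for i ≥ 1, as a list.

rank | idx | suffix
   0 |   4 | adgdeedcdgcbgfgfb
   1 |  20 | b
   2 |  15 | bgfgfb
   3 |  14 | cbgfgfb
   4 |  11 | cdgcbgfgfb
   5 |   3 | dadgdeedcdgcbgfgfb
   6 |  10 | dcdgcbgfgfb
   7 |   7 | deedcdgcbgfgfb
   8 |  12 | dgcbgfgfb
   9 |   5 | dgdeedcdgcbgfgfb
  10 |   2 | edadgdeedcdgcbgfgfb
  11 |   9 | edcdgcbgfgfb
  12 |   8 | eedcdgcbgfgfb
  13 |  19 | fb
  14 |   1 | fedadgdeedcdgcbgfgfb
  15 |   0 | ffedadgdeedcdgcbgfgfb
  16 |  17 | fgfb
  17 |  13 | gcbgfgfb
  18 |   6 | gdeedcdgcbgfgfb
  19 |  18 | gfb
  20 |  16 | gfgfb

SA = [4, 20, 15, 14, 11, 3, 10, 7, 12, 5, 2, 9, 8, 19, 1, 0, 17, 13, 6, 18, 16]
[i] adj suffixes → lcp
  [1] 4/20 → 0 ('')
  [2] 20/15 → 1 ('b')
  [3] 15/14 → 0 ('')
  [4] 14/11 → 1 ('c')
  [5] 11/3 → 0 ('')
  [6] 3/10 → 1 ('d')
  [7] 10/7 → 1 ('d')
  [8] 7/12 → 1 ('d')
  [9] 12/5 → 2 ('dg')
  [10] 5/2 → 0 ('')
  [11] 2/9 → 2 ('ed')
  [12] 9/8 → 1 ('e')
  [13] 8/19 → 0 ('')
  [14] 19/1 → 1 ('f')
  [15] 1/0 → 1 ('f')
  [16] 0/17 → 1 ('f')
  [17] 17/13 → 0 ('')
  [18] 13/6 → 1 ('g')
  [19] 6/18 → 1 ('g')
  [20] 18/16 → 2 ('gf')

[0, 0, 1, 0, 1, 0, 1, 1, 1, 2, 0, 2, 1, 0, 1, 1, 1, 0, 1, 1, 2]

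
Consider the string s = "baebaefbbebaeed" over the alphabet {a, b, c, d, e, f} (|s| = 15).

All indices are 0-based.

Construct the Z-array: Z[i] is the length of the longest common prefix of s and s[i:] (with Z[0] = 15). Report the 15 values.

[15, 0, 0, 3, 0, 0, 0, 1, 1, 0, 3, 0, 0, 0, 0]

Z[0]=15
i=1: fresh scan; Z[1]=0
i=2: fresh scan; Z[2]=0
i=3: fresh scan; Z[3]=3 scan→box=[3,6)
i=4: min(r-i=2, Z[1]=0)=0; Z[4]=0
i=5: min(r-i=1, Z[2]=0)=0; Z[5]=0
i=6: fresh scan; Z[6]=0
i=7: fresh scan; Z[7]=1 scan→box=[7,8)
i=8: fresh scan; Z[8]=1 scan→box=[8,9)
i=9: fresh scan; Z[9]=0
i=10: fresh scan; Z[10]=3 scan→box=[10,13)
i=11: min(r-i=2, Z[1]=0)=0; Z[11]=0
i=12: min(r-i=1, Z[2]=0)=0; Z[12]=0
i=13: fresh scan; Z[13]=0
i=14: fresh scan; Z[14]=0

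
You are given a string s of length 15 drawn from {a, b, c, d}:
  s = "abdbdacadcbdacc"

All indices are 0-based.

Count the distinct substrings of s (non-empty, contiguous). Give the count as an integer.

102

rank→(start, suffix):
  0 → (0, 'abdbdacadcbdacc')
  1 → (5, 'acadcbdacc')
  2 → (12, 'acc')
  3 → (7, 'adcbdacc')
  4 → (3, 'bdacadcbdacc')
  5 → (10, 'bdacc')
  6 → (1, 'bdbdacadcbdacc')
  7 → (14, 'c')
  8 → (6, 'cadcbdacc')
  9 → (9, 'cbdacc')
  10 → (13, 'cc')
  11 → (4, 'dacadcbdacc')
  12 → (11, 'dacc')
  13 → (2, 'dbdacadcbdacc')
  14 → (8, 'dcbdacc')

SA = [0, 5, 12, 7, 3, 10, 1, 14, 6, 9, 13, 4, 11, 2, 8]
[i] adj suffixes → lcp
  [1] 0/5 → 1 ('a')
  [2] 5/12 → 2 ('ac')
  [3] 12/7 → 1 ('a')
  [4] 7/3 → 0 ('')
  [5] 3/10 → 4 ('bdac')
  [6] 10/1 → 2 ('bd')
  [7] 1/14 → 0 ('')
  [8] 14/6 → 1 ('c')
  [9] 6/9 → 1 ('c')
  [10] 9/13 → 1 ('c')
  [11] 13/4 → 0 ('')
  [12] 4/11 → 3 ('dac')
  [13] 11/2 → 1 ('d')
  [14] 2/8 → 1 ('d')

n(n+1)/2 = 15·16/2 = 120
Σ LCP = 0 + 1 + 2 + 1 + 0 + 4 + 2 + 0 + 1 + 1 + 1 + 0 + 3 + 1 + 1 = 18
distinct = 120 − 18 = 102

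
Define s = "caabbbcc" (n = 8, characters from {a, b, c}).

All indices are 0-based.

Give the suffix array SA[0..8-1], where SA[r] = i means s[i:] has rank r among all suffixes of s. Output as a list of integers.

[1, 2, 3, 4, 5, 7, 0, 6]

rank | idx | suffix
   0 |   1 | aabbbcc
   1 |   2 | abbbcc
   2 |   3 | bbbcc
   3 |   4 | bbcc
   4 |   5 | bcc
   5 |   7 | c
   6 |   0 | caabbbcc
   7 |   6 | cc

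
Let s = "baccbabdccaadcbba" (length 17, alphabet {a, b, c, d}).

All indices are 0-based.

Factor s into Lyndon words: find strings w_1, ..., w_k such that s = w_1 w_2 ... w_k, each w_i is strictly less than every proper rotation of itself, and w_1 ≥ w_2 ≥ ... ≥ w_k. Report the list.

["b", "accb", "abdcc", "aadcbb", "a"]

emit factor 1: 'b' (i=0, period=1)
emit factor 2: 'accb' (i=1, period=4)
emit factor 3: 'abdcc' (i=5, period=5)
emit factor 4: 'aadcbb' (i=10, period=6)
emit factor 5: 'a' (i=16, period=1)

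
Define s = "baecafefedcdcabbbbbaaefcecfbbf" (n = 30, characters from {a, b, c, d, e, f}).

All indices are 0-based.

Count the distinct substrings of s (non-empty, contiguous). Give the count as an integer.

427

sorted suffixes:
  #0 SA[0]=19  'aaefcecfbbf'
  #1 SA[1]=13  'abbbbbaaefcecfbbf'
  #2 SA[2]=1  'aecafefedcdcabbbbbaaefcecfbbf'
  #3 SA[3]=20  'aefcecfbbf'
  #4 SA[4]=4  'afefedcdcabbbbbaaefcecfbbf'
  #5 SA[5]=18  'baaefcecfbbf'
  #6 SA[6]=0  'baecafefedcdcabbbbbaaefcecfbbf'
  #7 SA[7]=17  'bbaaefcecfbbf'
  #8 SA[8]=16  'bbbaaefcecfbbf'
  #9 SA[9]=15  'bbbbaaefcecfbbf'
  #10 SA[10]=14  'bbbbbaaefcecfbbf'
  #11 SA[11]=27  'bbf'
  #12 SA[12]=28  'bf'
  #13 SA[13]=12  'cabbbbbaaefcecfbbf'
  #14 SA[14]=3  'cafefedcdcabbbbbaaefcecfbbf'
  #15 SA[15]=10  'cdcabbbbbaaefcecfbbf'
  #16 SA[16]=23  'cecfbbf'
  #17 SA[17]=25  'cfbbf'
  #18 SA[18]=11  'dcabbbbbaaefcecfbbf'
  #19 SA[19]=9  'dcdcabbbbbaaefcecfbbf'
  #20 SA[20]=2  'ecafefedcdcabbbbbaaefcecfbbf'
  #21 SA[21]=24  'ecfbbf'
  #22 SA[22]=8  'edcdcabbbbbaaefcecfbbf'
  #23 SA[23]=21  'efcecfbbf'
  #24 SA[24]=6  'efedcdcabbbbbaaefcecfbbf'
  #25 SA[25]=29  'f'
  #26 SA[26]=26  'fbbf'
  #27 SA[27]=22  'fcecfbbf'
  #28 SA[28]=7  'fedcdcabbbbbaaefcecfbbf'
  #29 SA[29]=5  'fefedcdcabbbbbaaefcecfbbf'

SA = [19, 13, 1, 20, 4, 18, 0, 17, 16, 15, 14, 27, 28, 12, 3, 10, 23, 25, 11, 9, 2, 24, 8, 21, 6, 29, 26, 22, 7, 5]
i: (SA[i-1],SA[i]) lcp shared
  1: (19,13) 1 'a'
  2: (13,1) 1 'a'
  3: (1,20) 2 'ae'
  4: (20,4) 1 'a'
  5: (4,18) 0 ''
  6: (18,0) 2 'ba'
  7: (0,17) 1 'b'
  8: (17,16) 2 'bb'
  9: (16,15) 3 'bbb'
  10: (15,14) 4 'bbbb'
  11: (14,27) 2 'bb'
  12: (27,28) 1 'b'
  13: (28,12) 0 ''
  14: (12,3) 2 'ca'
  15: (3,10) 1 'c'
  16: (10,23) 1 'c'
  17: (23,25) 1 'c'
  18: (25,11) 0 ''
  19: (11,9) 2 'dc'
  20: (9,2) 0 ''
  21: (2,24) 2 'ec'
  22: (24,8) 1 'e'
  23: (8,21) 1 'e'
  24: (21,6) 2 'ef'
  25: (6,29) 0 ''
  26: (29,26) 1 'f'
  27: (26,22) 1 'f'
  28: (22,7) 1 'f'
  29: (7,5) 2 'fe'

n(n+1)/2 = 30·31/2 = 465
Σ LCP = 0 + 1 + 1 + 2 + 1 + 0 + 2 + 1 + 2 + 3 + 4 + 2 + 1 + 0 + 2 + 1 + 1 + 1 + 0 + 2 + 0 + 2 + 1 + 1 + 2 + 0 + 1 + 1 + 1 + 2 = 38
distinct = 465 − 38 = 427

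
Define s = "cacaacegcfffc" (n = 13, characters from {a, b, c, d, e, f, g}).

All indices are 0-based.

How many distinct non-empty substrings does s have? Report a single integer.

80

rank | idx | suffix
   0 |   3 | aacegcfffc
   1 |   1 | acaacegcfffc
   2 |   4 | acegcfffc
   3 |  12 | c
   4 |   2 | caacegcfffc
   5 |   0 | cacaacegcfffc
   6 |   5 | cegcfffc
   7 |   8 | cfffc
   8 |   6 | egcfffc
   9 |  11 | fc
  10 |  10 | ffc
  11 |   9 | fffc
  12 |   7 | gcfffc

SA = [3, 1, 4, 12, 2, 0, 5, 8, 6, 11, 10, 9, 7]
rank  pair      lcp
   1  s[3:],s[1:]  1  'a'
   2  s[1:],s[4:]  2  'ac'
   3  s[4:],s[12:]  0  ''
   4  s[12:],s[2:]  1  'c'
   5  s[2:],s[0:]  2  'ca'
   6  s[0:],s[5:]  1  'c'
   7  s[5:],s[8:]  1  'c'
   8  s[8:],s[6:]  0  ''
   9  s[6:],s[11:]  0  ''
  10  s[11:],s[10:]  1  'f'
  11  s[10:],s[9:]  2  'ff'
  12  s[9:],s[7:]  0  ''

n(n+1)/2 = 13·14/2 = 91
Σ LCP = 0 + 1 + 2 + 0 + 1 + 2 + 1 + 1 + 0 + 0 + 1 + 2 + 0 = 11
distinct = 91 − 11 = 80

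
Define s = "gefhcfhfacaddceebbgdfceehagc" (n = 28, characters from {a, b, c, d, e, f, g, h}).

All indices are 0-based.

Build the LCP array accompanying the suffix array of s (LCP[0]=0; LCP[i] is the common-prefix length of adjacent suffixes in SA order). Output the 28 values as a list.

rank→(start, suffix):
  0 → (8, 'acaddceebbgdfceehagc')
  1 → (10, 'addceebbgdfceehagc')
  2 → (25, 'agc')
  3 → (16, 'bbgdfceehagc')
  4 → (17, 'bgdfceehagc')
  5 → (27, 'c')
  6 → (9, 'caddceebbgdfceehagc')
  7 → (13, 'ceebbgdfceehagc')
  8 → (21, 'ceehagc')
  9 → (4, 'cfhfacaddceebbgdfceehagc')
  10 → (12, 'dceebbgdfceehagc')
  11 → (11, 'ddceebbgdfceehagc')
  12 → (19, 'dfceehagc')
  13 → (15, 'ebbgdfceehagc')
  14 → (14, 'eebbgdfceehagc')
  15 → (22, 'eehagc')
  16 → (1, 'efhcfhfacaddceebbgdfceehagc')
  17 → (23, 'ehagc')
  18 → (7, 'facaddceebbgdfceehagc')
  19 → (20, 'fceehagc')
  20 → (2, 'fhcfhfacaddceebbgdfceehagc')
  21 → (5, 'fhfacaddceebbgdfceehagc')
  22 → (26, 'gc')
  23 → (18, 'gdfceehagc')
  24 → (0, 'gefhcfhfacaddceebbgdfceehagc')
  25 → (24, 'hagc')
  26 → (3, 'hcfhfacaddceebbgdfceehagc')
  27 → (6, 'hfacaddceebbgdfceehagc')

SA = [8, 10, 25, 16, 17, 27, 9, 13, 21, 4, 12, 11, 19, 15, 14, 22, 1, 23, 7, 20, 2, 5, 26, 18, 0, 24, 3, 6]
rank  pair      lcp
   1  s[8:],s[10:]  1  'a'
   2  s[10:],s[25:]  1  'a'
   3  s[25:],s[16:]  0  ''
   4  s[16:],s[17:]  1  'b'
   5  s[17:],s[27:]  0  ''
   6  s[27:],s[9:]  1  'c'
   7  s[9:],s[13:]  1  'c'
   8  s[13:],s[21:]  3  'cee'
   9  s[21:],s[4:]  1  'c'
  10  s[4:],s[12:]  0  ''
  11  s[12:],s[11:]  1  'd'
  12  s[11:],s[19:]  1  'd'
  13  s[19:],s[15:]  0  ''
  14  s[15:],s[14:]  1  'e'
  15  s[14:],s[22:]  2  'ee'
  16  s[22:],s[1:]  1  'e'
  17  s[1:],s[23:]  1  'e'
  18  s[23:],s[7:]  0  ''
  19  s[7:],s[20:]  1  'f'
  20  s[20:],s[2:]  1  'f'
  21  s[2:],s[5:]  2  'fh'
  22  s[5:],s[26:]  0  ''
  23  s[26:],s[18:]  1  'g'
  24  s[18:],s[0:]  1  'g'
  25  s[0:],s[24:]  0  ''
  26  s[24:],s[3:]  1  'h'
  27  s[3:],s[6:]  1  'h'

[0, 1, 1, 0, 1, 0, 1, 1, 3, 1, 0, 1, 1, 0, 1, 2, 1, 1, 0, 1, 1, 2, 0, 1, 1, 0, 1, 1]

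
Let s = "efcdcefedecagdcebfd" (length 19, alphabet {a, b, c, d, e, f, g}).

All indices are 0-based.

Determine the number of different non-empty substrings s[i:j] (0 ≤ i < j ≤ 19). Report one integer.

174

rank | idx | suffix
   0 |  11 | agdcebfd
   1 |  16 | bfd
   2 |  10 | cagdcebfd
   3 |   2 | cdcefedecagdcebfd
   4 |  14 | cebfd
   5 |   4 | cefedecagdcebfd
   6 |  18 | d
   7 |  13 | dcebfd
   8 |   3 | dcefedecagdcebfd
   9 |   8 | decagdcebfd
  10 |  15 | ebfd
  11 |   9 | ecagdcebfd
  12 |   7 | edecagdcebfd
  13 |   0 | efcdcefedecagdcebfd
  14 |   5 | efedecagdcebfd
  15 |   1 | fcdcefedecagdcebfd
  16 |  17 | fd
  17 |   6 | fedecagdcebfd
  18 |  12 | gdcebfd

SA = [11, 16, 10, 2, 14, 4, 18, 13, 3, 8, 15, 9, 7, 0, 5, 1, 17, 6, 12]
[i] adj suffixes → lcp
  [1] 11/16 → 0 ('')
  [2] 16/10 → 0 ('')
  [3] 10/2 → 1 ('c')
  [4] 2/14 → 1 ('c')
  [5] 14/4 → 2 ('ce')
  [6] 4/18 → 0 ('')
  [7] 18/13 → 1 ('d')
  [8] 13/3 → 3 ('dce')
  [9] 3/8 → 1 ('d')
  [10] 8/15 → 0 ('')
  [11] 15/9 → 1 ('e')
  [12] 9/7 → 1 ('e')
  [13] 7/0 → 1 ('e')
  [14] 0/5 → 2 ('ef')
  [15] 5/1 → 0 ('')
  [16] 1/17 → 1 ('f')
  [17] 17/6 → 1 ('f')
  [18] 6/12 → 0 ('')

n(n+1)/2 = 19·20/2 = 190
Σ LCP = 0 + 0 + 0 + 1 + 1 + 2 + 0 + 1 + 3 + 1 + 0 + 1 + 1 + 1 + 2 + 0 + 1 + 1 + 0 = 16
distinct = 190 − 16 = 174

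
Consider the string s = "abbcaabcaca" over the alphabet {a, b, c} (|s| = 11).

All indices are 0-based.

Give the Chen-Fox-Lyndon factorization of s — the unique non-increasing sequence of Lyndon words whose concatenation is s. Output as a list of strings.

emit factor 1: 'abbc' (i=0, period=4)
emit factor 2: 'aabcac' (i=4, period=6)
emit factor 3: 'a' (i=10, period=1)

["abbc", "aabcac", "a"]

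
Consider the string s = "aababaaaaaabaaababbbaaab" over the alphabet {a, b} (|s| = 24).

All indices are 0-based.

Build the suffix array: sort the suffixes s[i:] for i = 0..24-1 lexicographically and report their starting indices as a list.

rank→(start, suffix):
  0 → (5, 'aaaaaabaaababbbaaab')
  1 → (6, 'aaaaabaaababbbaaab')
  2 → (7, 'aaaabaaababbbaaab')
  3 → (20, 'aaab')
  4 → (8, 'aaabaaababbbaaab')
  5 → (12, 'aaababbbaaab')
  6 → (21, 'aab')
  7 → (9, 'aabaaababbbaaab')
  8 → (0, 'aababaaaaaabaaababbbaaab')
  9 → (13, 'aababbbaaab')
  10 → (22, 'ab')
  11 → (3, 'abaaaaaabaaababbbaaab')
  12 → (10, 'abaaababbbaaab')
  13 → (1, 'ababaaaaaabaaababbbaaab')
  14 → (14, 'ababbbaaab')
  15 → (16, 'abbbaaab')
  16 → (23, 'b')
  17 → (4, 'baaaaaabaaababbbaaab')
  18 → (19, 'baaab')
  19 → (11, 'baaababbbaaab')
  20 → (2, 'babaaaaaabaaababbbaaab')
  21 → (15, 'babbbaaab')
  22 → (18, 'bbaaab')
  23 → (17, 'bbbaaab')

[5, 6, 7, 20, 8, 12, 21, 9, 0, 13, 22, 3, 10, 1, 14, 16, 23, 4, 19, 11, 2, 15, 18, 17]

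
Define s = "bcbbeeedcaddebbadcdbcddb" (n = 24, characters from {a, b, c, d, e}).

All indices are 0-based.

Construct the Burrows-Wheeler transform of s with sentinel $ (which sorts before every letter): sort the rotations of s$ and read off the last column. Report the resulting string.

rank  rotation                   last
    0  $bcbbeeedcaddebbadcdbcddb  b
    1  adcdbcddb$bcbbeeedcaddebb  b
    2  addebbadcdbcddb$bcbbeeedc  c
    3  b$bcbbeeedcaddebbadcdbcdd  d
    4  badcdbcddb$bcbbeeedcaddeb  b
    5  bbadcdbcddb$bcbbeeedcadde  e
    6  bbeeedcaddebbadcdbcddb$bc  c
    7  bcbbeeedcaddebbadcdbcddb$  $
    8  bcddb$bcbbeeedcaddebbadcd  d
    9  beeedcaddebbadcdbcddb$bcb  b
   10  caddebbadcdbcddb$bcbbeeed  d
   11  cbbeeedcaddebbadcdbcddb$b  b
   12  cdbcddb$bcbbeeedcaddebbad  d
   13  cddb$bcbbeeedcaddebbadcdb  b
   14  db$bcbbeeedcaddebbadcdbcd  d
   15  dbcddb$bcbbeeedcaddebbadc  c
   16  dcaddebbadcdbcddb$bcbbeee  e
   17  dcdbcddb$bcbbeeedcaddebba  a
   18  ddb$bcbbeeedcaddebbadcdbc  c
   19  ddebbadcdbcddb$bcbbeeedca  a
   20  debbadcdbcddb$bcbbeeedcad  d
   21  ebbadcdbcddb$bcbbeeedcadd  d
   22  edcaddebbadcdbcddb$bcbbee  e
   23  eedcaddebbadcdbcddb$bcbbe  e
   24  eeedcaddebbadcdbcddb$bcbb  b

bbcdbec$dbdbdbdceacaddeeb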